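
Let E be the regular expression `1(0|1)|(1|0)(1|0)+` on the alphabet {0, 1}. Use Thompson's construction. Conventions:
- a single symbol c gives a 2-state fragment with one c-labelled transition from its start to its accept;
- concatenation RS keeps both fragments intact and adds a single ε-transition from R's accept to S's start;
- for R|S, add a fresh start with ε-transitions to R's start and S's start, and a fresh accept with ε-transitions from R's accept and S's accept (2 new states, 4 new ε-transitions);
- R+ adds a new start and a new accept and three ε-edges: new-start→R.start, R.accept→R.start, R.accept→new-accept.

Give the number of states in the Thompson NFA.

24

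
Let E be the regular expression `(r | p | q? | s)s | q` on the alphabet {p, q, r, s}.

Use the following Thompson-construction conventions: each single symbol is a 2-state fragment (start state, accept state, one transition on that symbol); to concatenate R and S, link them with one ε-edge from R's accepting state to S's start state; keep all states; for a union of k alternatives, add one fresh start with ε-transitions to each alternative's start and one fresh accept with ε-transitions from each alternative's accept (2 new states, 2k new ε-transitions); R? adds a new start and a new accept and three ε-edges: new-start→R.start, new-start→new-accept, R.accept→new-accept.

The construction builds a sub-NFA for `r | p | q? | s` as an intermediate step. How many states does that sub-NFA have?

12

Fragment for `r | p | q? | s`:
Each of the 4 symbol leaves contributes a 2-state fragment.
  q? : 4 states
  r | p | q? | s : 12 states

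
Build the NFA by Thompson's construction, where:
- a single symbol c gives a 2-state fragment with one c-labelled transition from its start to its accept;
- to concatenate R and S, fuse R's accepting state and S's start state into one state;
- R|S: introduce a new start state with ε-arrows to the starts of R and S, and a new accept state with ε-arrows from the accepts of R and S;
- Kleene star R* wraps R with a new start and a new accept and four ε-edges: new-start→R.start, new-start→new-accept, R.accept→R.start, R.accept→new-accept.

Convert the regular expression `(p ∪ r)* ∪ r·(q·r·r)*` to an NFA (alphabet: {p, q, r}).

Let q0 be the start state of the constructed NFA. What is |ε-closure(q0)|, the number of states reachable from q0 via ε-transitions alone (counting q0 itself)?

Work bottom-up. For each fragment F, track |ε-closure(F.start)| and whether F's accept lies in that closure (i.e. whether F accepts ε). A single-symbol fragment has closure size 1 and does not accept ε.
  p ∪ r : new start ε-reaches every alternative's start; none of them accept ε, so the new accept is not reached: |ε-closure| = 1 + 1 + 1 = 3
  (p ∪ r)* : |ε-closure| = 1 (new start) + 3 (body) + 1 (new accept) = 5
  q·r·r : |ε-closure| equals the left operand's closure size = 1 (its accept is not ε-reachable, so the closure stops there)
  (q·r·r)* : the star's fresh start ε-reaches both the body's start and the fresh accept: |ε-closure| = 2 + 1 = 3
  r·(q·r·r)* : same as the first factor's closure: |ε-closure| = 1
  (p ∪ r)* ∪ r·(q·r·r)* : new start ε-reaches every alternative's start; at least one alternative accepts ε, so the union's new accept is reached too: |ε-closure| = 1 + 5 + 1 + 1 = 8

8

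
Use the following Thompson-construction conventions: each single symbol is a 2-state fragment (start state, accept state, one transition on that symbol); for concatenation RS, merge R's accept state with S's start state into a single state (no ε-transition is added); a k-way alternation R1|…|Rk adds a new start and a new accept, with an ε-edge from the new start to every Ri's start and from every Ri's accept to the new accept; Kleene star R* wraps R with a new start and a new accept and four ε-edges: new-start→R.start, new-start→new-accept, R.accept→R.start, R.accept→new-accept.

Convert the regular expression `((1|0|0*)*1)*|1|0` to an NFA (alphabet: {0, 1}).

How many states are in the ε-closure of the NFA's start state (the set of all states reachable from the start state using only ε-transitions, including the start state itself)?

Work bottom-up. For each fragment F, track |ε-closure(F.start)| and whether F's accept lies in that closure (i.e. whether F accepts ε). A single-symbol fragment has closure size 1 and does not accept ε.
  0* — new start has ε-edges to the inner start and to the new accept, so |closure| = 2 + 1 = 3
  1|0|0* — new start ε-reaches every alternative's start; at least one alternative accepts ε, so the union's new accept is reached too: |closure| = 1 + 1 + 1 + 3 + 1 = 7
  (1|0|0*)* — new start has ε-edges to the inner start and to the new accept, so |closure| = 2 + 7 = 9
  (1|0|0*)*1 — |closure| = 9 + (1−1) = 9 (closure spills across the concat boundary because the left factor accepts ε)
  ((1|0|0*)*1)* — the star's fresh start ε-reaches both the body's start and the fresh accept: |closure| = 2 + 9 = 11
  ((1|0|0*)*1)*|1|0 — |closure| = 1 (new start) + (11 + 1 + 1) + 1 (new accept, since some branch ε-reaches its own accept) = 15

15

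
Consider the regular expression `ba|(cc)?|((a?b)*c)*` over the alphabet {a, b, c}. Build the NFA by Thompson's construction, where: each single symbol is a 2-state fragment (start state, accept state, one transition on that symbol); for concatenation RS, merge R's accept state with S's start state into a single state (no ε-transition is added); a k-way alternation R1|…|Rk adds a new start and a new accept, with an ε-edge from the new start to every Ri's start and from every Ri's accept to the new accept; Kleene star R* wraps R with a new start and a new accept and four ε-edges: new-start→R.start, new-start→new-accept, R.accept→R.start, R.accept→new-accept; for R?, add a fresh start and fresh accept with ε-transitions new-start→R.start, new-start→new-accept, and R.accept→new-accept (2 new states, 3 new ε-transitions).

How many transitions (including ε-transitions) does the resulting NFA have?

27

Per subexpression:
Each of the 7 symbol leaves contributes 1 transition (1 symbol, 0 ε).
  ba : 2 transitions (2 symbol, 0 ε)
  cc : 2 transitions (2 symbol, 0 ε)
  (cc)? : 5 transitions (2 symbol, 3 ε)
  a? : 4 transitions (1 symbol, 3 ε)
  a?b : 5 transitions (2 symbol, 3 ε)
  (a?b)* : 9 transitions (2 symbol, 7 ε)
  (a?b)*c : 10 transitions (3 symbol, 7 ε)
  ((a?b)*c)* : 14 transitions (3 symbol, 11 ε)
  ba|(cc)?|((a?b)*c)* : 27 transitions (7 symbol, 20 ε)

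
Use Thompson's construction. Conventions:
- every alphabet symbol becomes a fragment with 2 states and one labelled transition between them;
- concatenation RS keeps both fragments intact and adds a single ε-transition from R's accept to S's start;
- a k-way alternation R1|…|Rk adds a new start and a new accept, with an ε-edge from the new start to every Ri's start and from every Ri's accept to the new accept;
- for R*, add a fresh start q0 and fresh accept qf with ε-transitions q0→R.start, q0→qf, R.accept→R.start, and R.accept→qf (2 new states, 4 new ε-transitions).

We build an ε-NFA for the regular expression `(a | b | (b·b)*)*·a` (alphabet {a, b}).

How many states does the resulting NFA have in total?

16

Building bottom-up:
Each of the 5 symbol leaves contributes a 2-state fragment.
  b·b → 4 states
  (b·b)* → 6 states
  a | b | (b·b)* → 12 states
  (a | b | (b·b)*)* → 14 states
  (a | b | (b·b)*)*·a → 16 states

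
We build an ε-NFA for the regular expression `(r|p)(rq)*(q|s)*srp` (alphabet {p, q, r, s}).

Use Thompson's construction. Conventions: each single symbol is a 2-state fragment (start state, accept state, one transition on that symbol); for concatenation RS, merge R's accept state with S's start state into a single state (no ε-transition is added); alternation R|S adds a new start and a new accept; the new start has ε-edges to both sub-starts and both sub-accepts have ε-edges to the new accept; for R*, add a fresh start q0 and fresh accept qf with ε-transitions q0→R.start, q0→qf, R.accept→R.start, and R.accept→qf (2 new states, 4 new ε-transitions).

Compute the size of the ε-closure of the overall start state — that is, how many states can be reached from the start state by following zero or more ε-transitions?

Let C(F) = |ε-closure(F.start)| within fragment F, and note whether F accepts ε. Symbol fragments have C = 1 and do not accept ε. Then:
  r|p : |closure| = 1 + 1 + 1 = 3 (the new accept is not ε-reachable since no branch accepts ε)
  rq : |closure| equals the left operand's closure size = 1 (its accept is not ε-reachable, so the closure stops there)
  (rq)* : the star's fresh start ε-reaches both the body's start and the fresh accept: |closure| = 2 + 1 = 3
  q|s : |closure| = 1 + 1 + 1 = 3 (the new accept is not ε-reachable since no branch accepts ε)
  (q|s)* : |closure| = 1 (new start) + 3 (body) + 1 (new accept) = 5
  (r|p)(rq)*(q|s)*srp : |closure| equals the left operand's closure size = 3 (its accept is not ε-reachable, so the closure stops there)

3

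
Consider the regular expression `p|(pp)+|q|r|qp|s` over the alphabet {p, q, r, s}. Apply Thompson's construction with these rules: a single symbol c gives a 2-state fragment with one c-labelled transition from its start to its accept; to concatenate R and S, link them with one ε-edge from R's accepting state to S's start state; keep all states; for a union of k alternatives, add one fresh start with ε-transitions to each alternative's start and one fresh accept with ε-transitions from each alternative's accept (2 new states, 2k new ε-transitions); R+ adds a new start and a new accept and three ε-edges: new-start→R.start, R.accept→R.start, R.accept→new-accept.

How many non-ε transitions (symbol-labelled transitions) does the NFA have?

8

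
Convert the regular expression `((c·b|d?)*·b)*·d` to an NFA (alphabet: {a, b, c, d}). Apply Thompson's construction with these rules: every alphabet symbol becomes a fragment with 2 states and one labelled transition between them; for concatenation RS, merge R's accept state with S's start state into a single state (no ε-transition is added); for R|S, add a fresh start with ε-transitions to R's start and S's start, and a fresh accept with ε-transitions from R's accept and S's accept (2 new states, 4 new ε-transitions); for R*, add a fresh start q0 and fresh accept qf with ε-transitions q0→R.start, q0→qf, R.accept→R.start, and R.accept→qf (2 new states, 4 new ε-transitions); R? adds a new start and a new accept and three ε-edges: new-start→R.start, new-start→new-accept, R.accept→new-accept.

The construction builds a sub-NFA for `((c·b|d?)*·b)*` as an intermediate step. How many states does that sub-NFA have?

14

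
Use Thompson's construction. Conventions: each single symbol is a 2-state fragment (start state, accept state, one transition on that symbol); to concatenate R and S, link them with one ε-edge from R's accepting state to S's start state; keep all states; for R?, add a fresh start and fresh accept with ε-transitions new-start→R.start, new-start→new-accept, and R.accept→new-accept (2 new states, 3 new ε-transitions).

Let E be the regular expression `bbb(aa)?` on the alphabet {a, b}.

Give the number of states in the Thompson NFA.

12

Per subexpression:
Each of the 5 symbol leaves contributes a 2-state fragment.
  aa — 4 states
  (aa)? — 6 states
  bbb(aa)? — 12 states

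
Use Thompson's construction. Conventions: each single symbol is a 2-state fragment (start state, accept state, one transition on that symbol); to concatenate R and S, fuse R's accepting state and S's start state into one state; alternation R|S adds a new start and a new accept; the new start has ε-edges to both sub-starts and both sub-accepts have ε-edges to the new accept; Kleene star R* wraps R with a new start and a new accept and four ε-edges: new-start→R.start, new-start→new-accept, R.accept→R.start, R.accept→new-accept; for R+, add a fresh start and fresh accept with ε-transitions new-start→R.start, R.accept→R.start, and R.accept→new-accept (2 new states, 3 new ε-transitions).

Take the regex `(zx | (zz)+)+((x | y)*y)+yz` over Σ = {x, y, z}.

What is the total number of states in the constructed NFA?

24

Per subexpression:
Each of the 9 symbol leaves contributes a 2-state fragment.
  zx = 3 states
  zz = 3 states
  (zz)+ = 5 states
  zx | (zz)+ = 10 states
  (zx | (zz)+)+ = 12 states
  x | y = 6 states
  (x | y)* = 8 states
  (x | y)*y = 9 states
  ((x | y)*y)+ = 11 states
  (zx | (zz)+)+((x | y)*y)+yz = 24 states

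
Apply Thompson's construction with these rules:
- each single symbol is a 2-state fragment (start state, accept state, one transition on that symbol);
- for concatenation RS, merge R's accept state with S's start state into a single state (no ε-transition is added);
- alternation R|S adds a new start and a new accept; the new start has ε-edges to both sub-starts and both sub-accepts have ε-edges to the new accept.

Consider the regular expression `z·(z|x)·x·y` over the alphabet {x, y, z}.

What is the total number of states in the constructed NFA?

9

By structural recursion:
Each of the 5 symbol leaves contributes a 2-state fragment.
  z|x — 6 states
  z·(z|x)·x·y — 9 states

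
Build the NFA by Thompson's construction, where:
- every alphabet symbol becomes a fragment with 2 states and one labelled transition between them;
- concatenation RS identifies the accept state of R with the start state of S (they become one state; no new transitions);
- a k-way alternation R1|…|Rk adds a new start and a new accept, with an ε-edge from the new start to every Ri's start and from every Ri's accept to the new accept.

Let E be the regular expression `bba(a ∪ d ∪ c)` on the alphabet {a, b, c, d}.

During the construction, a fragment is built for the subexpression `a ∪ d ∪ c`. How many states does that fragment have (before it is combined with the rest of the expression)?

8

Fragment for `a ∪ d ∪ c`:
Each of the 3 symbol leaves contributes a 2-state fragment.
  a ∪ d ∪ c : 8 states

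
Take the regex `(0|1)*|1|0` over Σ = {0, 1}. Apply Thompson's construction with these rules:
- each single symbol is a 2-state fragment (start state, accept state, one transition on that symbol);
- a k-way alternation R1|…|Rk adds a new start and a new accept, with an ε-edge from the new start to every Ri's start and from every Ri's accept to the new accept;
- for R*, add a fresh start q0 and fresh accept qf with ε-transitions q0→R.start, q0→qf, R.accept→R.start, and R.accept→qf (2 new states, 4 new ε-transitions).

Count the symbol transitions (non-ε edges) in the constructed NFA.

4

Bottom-up over the parse tree:
Each of the 4 symbol leaves contributes exactly 1 symbol transition.
  0|1 = 2 symbol transitions
  (0|1)* = 2 symbol transitions
  (0|1)*|1|0 = 4 symbol transitions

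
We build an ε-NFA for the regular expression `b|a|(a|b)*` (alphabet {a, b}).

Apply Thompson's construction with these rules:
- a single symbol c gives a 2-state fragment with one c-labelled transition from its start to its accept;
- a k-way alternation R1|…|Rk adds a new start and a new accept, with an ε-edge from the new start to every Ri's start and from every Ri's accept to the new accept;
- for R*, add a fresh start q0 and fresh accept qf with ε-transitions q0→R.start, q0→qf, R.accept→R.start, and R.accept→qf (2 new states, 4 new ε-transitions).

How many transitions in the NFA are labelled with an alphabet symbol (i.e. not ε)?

Building bottom-up:
Each of the 4 symbol leaves contributes exactly 1 symbol transition.
  a|b — 2 symbol transitions
  (a|b)* — 2 symbol transitions
  b|a|(a|b)* — 4 symbol transitions

4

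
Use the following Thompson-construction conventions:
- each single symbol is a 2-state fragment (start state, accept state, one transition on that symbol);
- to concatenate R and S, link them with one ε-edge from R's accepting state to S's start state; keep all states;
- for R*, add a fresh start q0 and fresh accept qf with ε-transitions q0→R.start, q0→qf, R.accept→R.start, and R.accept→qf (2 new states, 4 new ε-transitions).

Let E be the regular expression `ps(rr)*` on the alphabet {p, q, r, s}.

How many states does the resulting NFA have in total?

10

Per subexpression:
Each of the 4 symbol leaves contributes a 2-state fragment.
  rr — 4 states
  (rr)* — 6 states
  ps(rr)* — 10 states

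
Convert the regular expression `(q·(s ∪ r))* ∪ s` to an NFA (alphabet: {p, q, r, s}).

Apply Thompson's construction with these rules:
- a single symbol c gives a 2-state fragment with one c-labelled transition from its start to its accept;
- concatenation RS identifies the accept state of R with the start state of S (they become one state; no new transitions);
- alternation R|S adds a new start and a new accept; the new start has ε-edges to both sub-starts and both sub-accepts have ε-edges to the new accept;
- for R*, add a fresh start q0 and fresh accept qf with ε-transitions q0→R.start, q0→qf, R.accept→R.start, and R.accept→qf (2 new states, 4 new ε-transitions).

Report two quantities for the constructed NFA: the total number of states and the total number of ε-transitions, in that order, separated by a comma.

13, 12

Per subexpression:
Each of the 4 symbol leaves contributes 2 states and 0 ε-transitions.
  s ∪ r — 6 states, 4 ε-transitions
  q·(s ∪ r) — 7 states, 4 ε-transitions
  (q·(s ∪ r))* — 9 states, 8 ε-transitions
  (q·(s ∪ r))* ∪ s — 13 states, 12 ε-transitions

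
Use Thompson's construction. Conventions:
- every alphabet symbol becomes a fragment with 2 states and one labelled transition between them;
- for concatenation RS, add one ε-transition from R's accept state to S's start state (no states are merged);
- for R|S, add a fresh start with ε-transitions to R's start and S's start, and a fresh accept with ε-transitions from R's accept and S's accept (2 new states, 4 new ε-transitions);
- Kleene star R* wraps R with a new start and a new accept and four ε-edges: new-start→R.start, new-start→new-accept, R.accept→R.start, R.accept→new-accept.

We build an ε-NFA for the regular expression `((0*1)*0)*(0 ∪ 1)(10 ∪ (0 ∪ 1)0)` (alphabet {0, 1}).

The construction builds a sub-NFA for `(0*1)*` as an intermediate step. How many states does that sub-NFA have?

Fragment for `(0*1)*`:
Each of the 2 symbol leaves contributes a 2-state fragment.
  0* → 4 states
  0*1 → 6 states
  (0*1)* → 8 states

8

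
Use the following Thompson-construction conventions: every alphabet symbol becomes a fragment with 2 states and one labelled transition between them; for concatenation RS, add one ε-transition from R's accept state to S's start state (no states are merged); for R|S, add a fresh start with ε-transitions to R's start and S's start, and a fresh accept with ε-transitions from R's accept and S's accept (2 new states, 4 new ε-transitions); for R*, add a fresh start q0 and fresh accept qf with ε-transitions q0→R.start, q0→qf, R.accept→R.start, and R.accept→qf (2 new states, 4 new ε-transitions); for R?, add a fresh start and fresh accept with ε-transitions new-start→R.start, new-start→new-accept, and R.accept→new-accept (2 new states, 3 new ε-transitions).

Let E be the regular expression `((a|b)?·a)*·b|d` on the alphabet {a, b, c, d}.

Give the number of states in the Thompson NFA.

Recursing over subexpressions:
Each of the 5 symbol leaves contributes a 2-state fragment.
  a|b : 6 states
  (a|b)? : 8 states
  (a|b)?·a : 10 states
  ((a|b)?·a)* : 12 states
  ((a|b)?·a)*·b : 14 states
  ((a|b)?·a)*·b|d : 18 states

18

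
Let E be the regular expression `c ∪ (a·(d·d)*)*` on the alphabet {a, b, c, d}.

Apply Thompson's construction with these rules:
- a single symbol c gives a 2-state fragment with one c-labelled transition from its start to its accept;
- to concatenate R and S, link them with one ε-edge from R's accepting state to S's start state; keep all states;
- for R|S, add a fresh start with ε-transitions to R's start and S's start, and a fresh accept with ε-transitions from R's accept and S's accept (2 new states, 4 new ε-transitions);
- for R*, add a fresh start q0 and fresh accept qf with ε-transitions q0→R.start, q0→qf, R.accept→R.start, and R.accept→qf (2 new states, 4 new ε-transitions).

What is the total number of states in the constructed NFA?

Recursing over subexpressions:
Each of the 4 symbol leaves contributes a 2-state fragment.
  d·d = 4 states
  (d·d)* = 6 states
  a·(d·d)* = 8 states
  (a·(d·d)*)* = 10 states
  c ∪ (a·(d·d)*)* = 14 states

14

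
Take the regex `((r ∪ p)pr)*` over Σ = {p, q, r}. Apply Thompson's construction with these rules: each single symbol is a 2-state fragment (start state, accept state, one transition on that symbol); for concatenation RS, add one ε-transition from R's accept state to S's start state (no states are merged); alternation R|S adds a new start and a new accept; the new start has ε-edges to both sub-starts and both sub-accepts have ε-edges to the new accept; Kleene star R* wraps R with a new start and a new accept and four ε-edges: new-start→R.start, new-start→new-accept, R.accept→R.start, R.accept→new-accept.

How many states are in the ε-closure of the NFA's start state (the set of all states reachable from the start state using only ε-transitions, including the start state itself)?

Let C(F) = |ε-closure(F.start)| within fragment F, and note whether F accepts ε. Symbol fragments have C = 1 and do not accept ε. Then:
  r ∪ p → new start ε-reaches every alternative's start; none of them accept ε, so the new accept is not reached: |closure| = 1 + 1 + 1 = 3
  (r ∪ p)pr → same as the first factor's closure: |closure| = 3
  ((r ∪ p)pr)* → new start has ε-edges to the inner start and to the new accept, so |closure| = 2 + 3 = 5

5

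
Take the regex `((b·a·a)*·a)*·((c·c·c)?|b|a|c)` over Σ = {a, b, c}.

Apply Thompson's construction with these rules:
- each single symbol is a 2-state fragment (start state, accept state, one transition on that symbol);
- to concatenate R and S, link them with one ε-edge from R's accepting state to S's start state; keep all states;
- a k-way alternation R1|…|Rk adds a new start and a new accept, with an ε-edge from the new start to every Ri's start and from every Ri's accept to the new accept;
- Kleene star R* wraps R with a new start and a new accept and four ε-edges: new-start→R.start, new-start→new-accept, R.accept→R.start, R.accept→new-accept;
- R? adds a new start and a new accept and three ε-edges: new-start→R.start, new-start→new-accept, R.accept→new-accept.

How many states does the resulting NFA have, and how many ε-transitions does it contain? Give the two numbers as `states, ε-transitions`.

Building bottom-up:
Each of the 10 symbol leaves contributes 2 states and 0 ε-transitions.
  b·a·a — 6 states, 2 ε-transitions
  (b·a·a)* — 8 states, 6 ε-transitions
  (b·a·a)*·a — 10 states, 7 ε-transitions
  ((b·a·a)*·a)* — 12 states, 11 ε-transitions
  c·c·c — 6 states, 2 ε-transitions
  (c·c·c)? — 8 states, 5 ε-transitions
  (c·c·c)?|b|a|c — 16 states, 13 ε-transitions
  ((b·a·a)*·a)*·((c·c·c)?|b|a|c) — 28 states, 25 ε-transitions

28, 25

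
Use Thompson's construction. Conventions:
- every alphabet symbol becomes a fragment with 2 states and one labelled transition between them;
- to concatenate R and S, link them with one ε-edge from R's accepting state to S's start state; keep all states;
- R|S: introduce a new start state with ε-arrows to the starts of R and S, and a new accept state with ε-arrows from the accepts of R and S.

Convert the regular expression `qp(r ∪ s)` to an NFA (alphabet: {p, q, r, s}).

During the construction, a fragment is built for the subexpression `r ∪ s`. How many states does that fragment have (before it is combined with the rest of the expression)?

6

Fragment for `r ∪ s`:
Each of the 2 symbol leaves contributes a 2-state fragment.
  r ∪ s → 6 states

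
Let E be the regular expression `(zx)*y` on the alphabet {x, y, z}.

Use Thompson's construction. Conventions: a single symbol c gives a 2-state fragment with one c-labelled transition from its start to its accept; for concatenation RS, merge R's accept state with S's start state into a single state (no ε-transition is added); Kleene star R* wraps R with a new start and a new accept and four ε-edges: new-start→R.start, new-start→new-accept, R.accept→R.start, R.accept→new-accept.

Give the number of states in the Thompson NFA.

6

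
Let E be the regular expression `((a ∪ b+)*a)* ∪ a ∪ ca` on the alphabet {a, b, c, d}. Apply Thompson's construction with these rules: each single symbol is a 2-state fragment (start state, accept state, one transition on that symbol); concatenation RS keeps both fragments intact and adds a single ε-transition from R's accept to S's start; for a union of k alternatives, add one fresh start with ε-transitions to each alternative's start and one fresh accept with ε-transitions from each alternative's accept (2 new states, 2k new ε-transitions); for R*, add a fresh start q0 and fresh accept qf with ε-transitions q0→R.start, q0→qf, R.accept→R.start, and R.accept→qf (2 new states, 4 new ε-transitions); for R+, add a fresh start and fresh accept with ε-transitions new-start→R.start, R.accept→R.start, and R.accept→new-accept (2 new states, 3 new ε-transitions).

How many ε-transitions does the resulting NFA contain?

23

Per subexpression:
Each of the 6 symbol leaves contributes 0 ε-transitions.
  b+ = 3 ε-transitions
  a ∪ b+ = 7 ε-transitions
  (a ∪ b+)* = 11 ε-transitions
  (a ∪ b+)*a = 12 ε-transitions
  ((a ∪ b+)*a)* = 16 ε-transitions
  ca = 1 ε-transition
  ((a ∪ b+)*a)* ∪ a ∪ ca = 23 ε-transitions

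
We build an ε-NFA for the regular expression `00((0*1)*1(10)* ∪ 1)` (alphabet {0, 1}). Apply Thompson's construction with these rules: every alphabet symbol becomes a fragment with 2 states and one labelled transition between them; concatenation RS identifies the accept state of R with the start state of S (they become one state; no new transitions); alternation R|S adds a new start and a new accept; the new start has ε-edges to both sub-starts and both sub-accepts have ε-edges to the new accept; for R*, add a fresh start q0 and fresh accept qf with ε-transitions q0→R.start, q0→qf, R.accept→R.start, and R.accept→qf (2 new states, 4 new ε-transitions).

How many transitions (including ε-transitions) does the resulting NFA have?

24

Bottom-up over the parse tree:
Each of the 8 symbol leaves contributes 1 transition (1 symbol, 0 ε).
  0* — 5 transitions (1 symbol, 4 ε)
  0*1 — 6 transitions (2 symbol, 4 ε)
  (0*1)* — 10 transitions (2 symbol, 8 ε)
  10 — 2 transitions (2 symbol, 0 ε)
  (10)* — 6 transitions (2 symbol, 4 ε)
  (0*1)*1(10)* — 17 transitions (5 symbol, 12 ε)
  (0*1)*1(10)* ∪ 1 — 22 transitions (6 symbol, 16 ε)
  00((0*1)*1(10)* ∪ 1) — 24 transitions (8 symbol, 16 ε)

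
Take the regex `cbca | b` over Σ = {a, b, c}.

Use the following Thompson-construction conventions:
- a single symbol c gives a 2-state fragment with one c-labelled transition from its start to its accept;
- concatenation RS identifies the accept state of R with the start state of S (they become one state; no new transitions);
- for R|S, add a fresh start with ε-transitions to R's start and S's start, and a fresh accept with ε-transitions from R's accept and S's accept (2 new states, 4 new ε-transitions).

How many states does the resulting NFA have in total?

Bottom-up over the parse tree:
Each of the 5 symbol leaves contributes a 2-state fragment.
  cbca = 5 states
  cbca | b = 9 states

9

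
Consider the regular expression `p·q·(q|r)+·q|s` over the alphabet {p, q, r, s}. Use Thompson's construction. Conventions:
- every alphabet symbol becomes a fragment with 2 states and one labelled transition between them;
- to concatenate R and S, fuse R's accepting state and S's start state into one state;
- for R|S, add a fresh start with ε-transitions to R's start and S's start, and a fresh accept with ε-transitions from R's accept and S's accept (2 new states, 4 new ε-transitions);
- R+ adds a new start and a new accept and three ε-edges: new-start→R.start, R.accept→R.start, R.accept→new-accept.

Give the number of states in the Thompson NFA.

Recursing over subexpressions:
Each of the 6 symbol leaves contributes a 2-state fragment.
  q|r : 6 states
  (q|r)+ : 8 states
  p·q·(q|r)+·q : 11 states
  p·q·(q|r)+·q|s : 15 states

15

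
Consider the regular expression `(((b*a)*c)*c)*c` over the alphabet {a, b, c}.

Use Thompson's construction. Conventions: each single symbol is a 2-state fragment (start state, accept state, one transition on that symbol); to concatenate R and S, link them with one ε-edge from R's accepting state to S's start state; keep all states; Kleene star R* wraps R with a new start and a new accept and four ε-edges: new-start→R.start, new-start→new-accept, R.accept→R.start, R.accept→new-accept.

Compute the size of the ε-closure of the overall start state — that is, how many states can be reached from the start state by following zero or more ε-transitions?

13

Let C(F) = |ε-closure(F.start)| within fragment F, and note whether F accepts ε. Symbol fragments have C = 1 and do not accept ε. Then:
  b* : |closure| = 1 (new start) + 1 (body) + 1 (new accept) = 3
  b*a : the left operand accepts ε, so the closure extends into the next operand (via the concat ε-link); |closure| = 3 + 1 = 4
  (b*a)* : new start has ε-edges to the inner start and to the new accept, so |closure| = 2 + 4 = 6
  (b*a)*c : the left operand accepts ε, so the closure extends into the next operand (via the concat ε-link); |closure| = 6 + 1 = 7
  ((b*a)*c)* : the star's fresh start ε-reaches both the body's start and the fresh accept: |closure| = 2 + 7 = 9
  ((b*a)*c)*c : |closure| = 9 + 1 = 10 (closure spills across the concat boundary because the left factor accepts ε)
  (((b*a)*c)*c)* : |closure| = 1 (new start) + 10 (body) + 1 (new accept) = 12
  (((b*a)*c)*c)*c : the left operand accepts ε, so the closure extends into the next operand (via the concat ε-link); |closure| = 12 + 1 = 13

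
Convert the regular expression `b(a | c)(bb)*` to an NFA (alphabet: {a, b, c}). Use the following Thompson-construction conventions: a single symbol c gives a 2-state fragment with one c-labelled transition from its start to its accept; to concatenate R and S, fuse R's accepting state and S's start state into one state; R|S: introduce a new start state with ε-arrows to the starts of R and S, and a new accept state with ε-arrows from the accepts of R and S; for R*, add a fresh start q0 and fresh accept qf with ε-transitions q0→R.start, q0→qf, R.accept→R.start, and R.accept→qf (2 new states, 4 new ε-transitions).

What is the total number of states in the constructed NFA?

Building bottom-up:
Each of the 5 symbol leaves contributes a 2-state fragment.
  a | c → 6 states
  bb → 3 states
  (bb)* → 5 states
  b(a | c)(bb)* → 11 states

11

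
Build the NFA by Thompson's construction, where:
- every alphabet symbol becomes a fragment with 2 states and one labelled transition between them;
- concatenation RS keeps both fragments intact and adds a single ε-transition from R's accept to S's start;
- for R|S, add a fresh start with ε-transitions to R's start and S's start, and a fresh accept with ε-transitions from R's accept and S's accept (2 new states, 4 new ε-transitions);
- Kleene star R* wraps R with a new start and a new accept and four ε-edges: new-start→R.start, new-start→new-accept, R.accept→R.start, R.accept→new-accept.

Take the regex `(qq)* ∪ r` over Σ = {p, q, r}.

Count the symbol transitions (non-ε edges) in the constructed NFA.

3

By structural recursion:
Each of the 3 symbol leaves contributes exactly 1 symbol transition.
  qq — 2 symbol transitions
  (qq)* — 2 symbol transitions
  (qq)* ∪ r — 3 symbol transitions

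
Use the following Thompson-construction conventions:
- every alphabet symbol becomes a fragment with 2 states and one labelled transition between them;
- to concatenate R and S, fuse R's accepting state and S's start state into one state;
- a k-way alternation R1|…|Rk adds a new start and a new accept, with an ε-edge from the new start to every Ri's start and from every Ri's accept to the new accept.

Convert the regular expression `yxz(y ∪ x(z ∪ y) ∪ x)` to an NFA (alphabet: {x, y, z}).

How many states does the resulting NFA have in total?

By structural recursion:
Each of the 8 symbol leaves contributes a 2-state fragment.
  z ∪ y — 6 states
  x(z ∪ y) — 7 states
  y ∪ x(z ∪ y) ∪ x — 13 states
  yxz(y ∪ x(z ∪ y) ∪ x) — 16 states

16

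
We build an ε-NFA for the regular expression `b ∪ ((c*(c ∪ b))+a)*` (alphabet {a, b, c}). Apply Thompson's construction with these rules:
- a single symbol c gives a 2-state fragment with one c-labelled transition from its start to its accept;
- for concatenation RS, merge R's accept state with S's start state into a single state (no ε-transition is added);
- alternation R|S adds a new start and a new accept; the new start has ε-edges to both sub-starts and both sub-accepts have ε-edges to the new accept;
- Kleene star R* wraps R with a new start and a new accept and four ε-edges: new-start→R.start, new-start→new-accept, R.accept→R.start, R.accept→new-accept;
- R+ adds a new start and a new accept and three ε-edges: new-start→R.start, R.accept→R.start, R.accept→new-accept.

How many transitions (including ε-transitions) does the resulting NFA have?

24

Building bottom-up:
Each of the 5 symbol leaves contributes 1 transition (1 symbol, 0 ε).
  c* — 5 transitions (1 symbol, 4 ε)
  c ∪ b — 6 transitions (2 symbol, 4 ε)
  c*(c ∪ b) — 11 transitions (3 symbol, 8 ε)
  (c*(c ∪ b))+ — 14 transitions (3 symbol, 11 ε)
  (c*(c ∪ b))+a — 15 transitions (4 symbol, 11 ε)
  ((c*(c ∪ b))+a)* — 19 transitions (4 symbol, 15 ε)
  b ∪ ((c*(c ∪ b))+a)* — 24 transitions (5 symbol, 19 ε)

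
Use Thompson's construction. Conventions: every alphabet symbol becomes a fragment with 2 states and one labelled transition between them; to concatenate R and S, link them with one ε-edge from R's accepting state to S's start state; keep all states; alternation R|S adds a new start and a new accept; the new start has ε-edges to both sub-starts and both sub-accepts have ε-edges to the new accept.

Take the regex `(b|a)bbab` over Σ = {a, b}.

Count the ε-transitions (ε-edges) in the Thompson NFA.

8

By structural recursion:
Each of the 6 symbol leaves contributes 0 ε-transitions.
  b|a : 4 ε-transitions
  (b|a)bbab : 8 ε-transitions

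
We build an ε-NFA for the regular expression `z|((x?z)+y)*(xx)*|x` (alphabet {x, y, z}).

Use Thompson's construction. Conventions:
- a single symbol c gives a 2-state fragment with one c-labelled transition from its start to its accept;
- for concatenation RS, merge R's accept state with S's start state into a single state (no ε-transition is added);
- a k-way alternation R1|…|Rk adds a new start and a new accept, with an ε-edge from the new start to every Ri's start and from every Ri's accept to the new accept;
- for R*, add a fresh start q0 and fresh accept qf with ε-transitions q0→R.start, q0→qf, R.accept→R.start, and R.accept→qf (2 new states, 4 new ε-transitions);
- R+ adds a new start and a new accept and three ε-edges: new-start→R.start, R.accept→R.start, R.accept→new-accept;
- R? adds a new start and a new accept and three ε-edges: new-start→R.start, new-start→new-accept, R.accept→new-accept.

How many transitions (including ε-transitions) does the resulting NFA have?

27

Recursing over subexpressions:
Each of the 7 symbol leaves contributes 1 transition (1 symbol, 0 ε).
  x? = 4 transitions (1 symbol, 3 ε)
  x?z = 5 transitions (2 symbol, 3 ε)
  (x?z)+ = 8 transitions (2 symbol, 6 ε)
  (x?z)+y = 9 transitions (3 symbol, 6 ε)
  ((x?z)+y)* = 13 transitions (3 symbol, 10 ε)
  xx = 2 transitions (2 symbol, 0 ε)
  (xx)* = 6 transitions (2 symbol, 4 ε)
  ((x?z)+y)*(xx)* = 19 transitions (5 symbol, 14 ε)
  z|((x?z)+y)*(xx)*|x = 27 transitions (7 symbol, 20 ε)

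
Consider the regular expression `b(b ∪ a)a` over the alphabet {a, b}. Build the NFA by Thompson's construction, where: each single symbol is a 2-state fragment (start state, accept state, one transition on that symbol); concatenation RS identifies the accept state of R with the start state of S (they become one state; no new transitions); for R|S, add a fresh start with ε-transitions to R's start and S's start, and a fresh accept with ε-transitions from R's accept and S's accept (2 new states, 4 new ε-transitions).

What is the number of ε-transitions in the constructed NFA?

4

Building bottom-up:
Each of the 4 symbol leaves contributes 0 ε-transitions.
  b ∪ a — 4 ε-transitions
  b(b ∪ a)a — 4 ε-transitions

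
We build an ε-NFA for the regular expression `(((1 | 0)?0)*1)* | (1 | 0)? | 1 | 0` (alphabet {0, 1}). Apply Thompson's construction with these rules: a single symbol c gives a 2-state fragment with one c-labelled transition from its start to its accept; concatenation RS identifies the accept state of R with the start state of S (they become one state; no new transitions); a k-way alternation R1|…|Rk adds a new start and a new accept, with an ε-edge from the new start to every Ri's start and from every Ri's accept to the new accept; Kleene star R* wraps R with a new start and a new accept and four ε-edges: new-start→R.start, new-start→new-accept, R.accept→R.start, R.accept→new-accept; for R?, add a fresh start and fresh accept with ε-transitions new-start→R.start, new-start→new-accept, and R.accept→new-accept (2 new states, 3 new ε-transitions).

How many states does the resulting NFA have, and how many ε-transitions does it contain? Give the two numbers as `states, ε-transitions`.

Bottom-up over the parse tree:
Each of the 8 symbol leaves contributes 2 states and 0 ε-transitions.
  1 | 0 → 6 states, 4 ε-transitions
  (1 | 0)? → 8 states, 7 ε-transitions
  (1 | 0)?0 → 9 states, 7 ε-transitions
  ((1 | 0)?0)* → 11 states, 11 ε-transitions
  ((1 | 0)?0)*1 → 12 states, 11 ε-transitions
  (((1 | 0)?0)*1)* → 14 states, 15 ε-transitions
  1 | 0 → 6 states, 4 ε-transitions
  (1 | 0)? → 8 states, 7 ε-transitions
  (((1 | 0)?0)*1)* | (1 | 0)? | 1 | 0 → 28 states, 30 ε-transitions

28, 30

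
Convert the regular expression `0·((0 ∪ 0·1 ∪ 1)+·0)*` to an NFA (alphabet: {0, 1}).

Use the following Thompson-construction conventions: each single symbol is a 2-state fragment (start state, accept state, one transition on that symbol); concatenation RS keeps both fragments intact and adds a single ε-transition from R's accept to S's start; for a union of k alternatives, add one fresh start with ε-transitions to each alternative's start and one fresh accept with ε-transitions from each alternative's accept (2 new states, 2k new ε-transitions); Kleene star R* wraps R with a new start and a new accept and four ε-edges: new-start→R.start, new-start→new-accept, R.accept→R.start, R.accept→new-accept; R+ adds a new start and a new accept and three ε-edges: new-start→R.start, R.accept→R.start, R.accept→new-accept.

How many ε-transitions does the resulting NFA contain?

Recursing over subexpressions:
Each of the 6 symbol leaves contributes 0 ε-transitions.
  0·1 = 1 ε-transition
  0 ∪ 0·1 ∪ 1 = 7 ε-transitions
  (0 ∪ 0·1 ∪ 1)+ = 10 ε-transitions
  (0 ∪ 0·1 ∪ 1)+·0 = 11 ε-transitions
  ((0 ∪ 0·1 ∪ 1)+·0)* = 15 ε-transitions
  0·((0 ∪ 0·1 ∪ 1)+·0)* = 16 ε-transitions

16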